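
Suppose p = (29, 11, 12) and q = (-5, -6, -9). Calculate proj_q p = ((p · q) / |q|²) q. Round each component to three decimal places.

p · q = 29·(-5) + 11·(-6) + 12·(-9) = -145 - 66 - 108 = -319
|q|² = 25 + 36 + 81 = 142
proj_q p = (-319/142) · (-5, -6, -9) ≈ (11.232, 13.479, 20.218)

(11.232, 13.479, 20.218)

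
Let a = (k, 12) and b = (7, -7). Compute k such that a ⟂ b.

a · b = k·7 + 12·(-7) = -84 + 7k
Set equal to 0: 7k = 84, so k = 12.

12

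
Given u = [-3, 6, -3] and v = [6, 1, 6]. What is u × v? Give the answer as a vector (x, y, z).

i: 6·6 - (-3)·1 = 36 - (-3) = 39
j: (-3)·6 - (-3)·6 = -18 - (-18) = 0
k: (-3)·1 - 6·6 = -3 - 36 = -39
u × v = (39, 0, -39)

(39, 0, -39)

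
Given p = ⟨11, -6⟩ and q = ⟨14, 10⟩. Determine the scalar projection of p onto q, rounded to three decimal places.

5.464

p · q = 11·14 + (-6)·10 = 154 - 60 = 94
|q| = √(196 + 100) = √296 ≈ 17.2047
comp_q p = 94 / √296 ≈ 5.464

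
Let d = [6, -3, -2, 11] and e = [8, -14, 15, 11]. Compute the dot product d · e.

d · e = 6·8 + (-3)·(-14) + (-2)·15 + 11·11 = 48 + 42 - 30 + 121 = 181

181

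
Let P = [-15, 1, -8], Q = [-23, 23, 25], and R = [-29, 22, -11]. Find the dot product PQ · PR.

475

PQ = Q − P = (-8, 22, 33)
PR = R − P = (-14, 21, -3)
PQ · PR = (-8)·(-14) + 22·21 + 33·(-3) = 112 + 462 - 99 = 475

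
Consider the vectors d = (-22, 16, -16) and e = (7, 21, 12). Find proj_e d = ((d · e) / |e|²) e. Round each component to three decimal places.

(-0.110, -0.331, -0.189)

d · e = (-22)·7 + 16·21 + (-16)·12 = -154 + 336 - 192 = -10
|e|² = 49 + 441 + 144 = 634
proj_e d = (-10/634) · (7, 21, 12) ≈ (-0.110, -0.331, -0.189)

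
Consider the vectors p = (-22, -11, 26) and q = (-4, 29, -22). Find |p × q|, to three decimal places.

i: (-11)·(-22) - 26·29 = 242 - 754 = -512
j: 26·(-4) - (-22)·(-22) = -104 - 484 = -588
k: (-22)·29 - (-11)·(-4) = -638 - 44 = -682
p × q = (-512, -588, -682)
|p × q| = √((-512)² + (-588)² + (-682)²) = √1073012 ≈ 1035.8629

1035.863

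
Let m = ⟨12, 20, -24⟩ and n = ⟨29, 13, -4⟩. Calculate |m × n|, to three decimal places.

i: 20·(-4) - (-24)·13 = -80 - (-312) = 232
j: (-24)·29 - 12·(-4) = -696 - (-48) = -648
k: 12·13 - 20·29 = 156 - 580 = -424
m × n = (232, -648, -424)
|m × n| = √(232² + (-648)² + (-424)²) = √653504 ≈ 808.3959

808.396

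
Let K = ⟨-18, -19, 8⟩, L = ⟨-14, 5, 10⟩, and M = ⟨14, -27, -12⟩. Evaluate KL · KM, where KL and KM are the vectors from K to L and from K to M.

KL = L − K = (4, 24, 2)
KM = M − K = (32, -8, -20)
KL · KM = 4·32 + 24·(-8) + 2·(-20) = 128 - 192 - 40 = -104

-104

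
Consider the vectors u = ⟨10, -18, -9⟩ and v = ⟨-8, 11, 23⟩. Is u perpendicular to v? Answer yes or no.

no

u · v = 10·(-8) + (-18)·11 + (-9)·23 = -80 - 198 - 207 = -485
Nonzero, so the vectors are not orthogonal.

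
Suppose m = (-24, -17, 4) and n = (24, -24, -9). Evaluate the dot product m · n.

-204

m · n = (-24)·24 + (-17)·(-24) + 4·(-9) = -576 + 408 - 36 = -204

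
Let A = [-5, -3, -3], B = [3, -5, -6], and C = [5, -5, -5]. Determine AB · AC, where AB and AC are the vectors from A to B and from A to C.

90

AB = B − A = (8, -2, -3)
AC = C − A = (10, -2, -2)
AB · AC = 8·10 + (-2)·(-2) + (-3)·(-2) = 80 + 4 + 6 = 90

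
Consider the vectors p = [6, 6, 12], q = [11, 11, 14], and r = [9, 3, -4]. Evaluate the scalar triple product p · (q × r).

q × r:
i: 11·(-4) - 14·3 = -44 - 42 = -86
j: 14·9 - 11·(-4) = 126 - (-44) = 170
k: 11·3 - 11·9 = 33 - 99 = -66
q × r = (-86, 170, -66)
p · (q × r) = 6·(-86) + 6·170 + 12·(-66) = -516 + 1020 - 792 = -288

-288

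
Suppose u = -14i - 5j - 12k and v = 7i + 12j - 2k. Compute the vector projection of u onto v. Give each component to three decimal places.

(-4.761, -8.162, 1.360)

u · v = (-14)·7 + (-5)·12 + (-12)·(-2) = -98 - 60 + 24 = -134
|v|² = 49 + 144 + 4 = 197
proj_v u = (-134/197) · (7, 12, -2) ≈ (-4.761, -8.162, 1.360)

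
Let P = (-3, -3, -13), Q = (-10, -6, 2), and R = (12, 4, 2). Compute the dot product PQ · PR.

99

PQ = Q − P = (-7, -3, 15)
PR = R − P = (15, 7, 15)
PQ · PR = (-7)·15 + (-3)·7 + 15·15 = -105 - 21 + 225 = 99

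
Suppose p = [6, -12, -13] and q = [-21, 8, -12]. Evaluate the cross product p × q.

(248, 345, -204)

i: (-12)·(-12) - (-13)·8 = 144 - (-104) = 248
j: (-13)·(-21) - 6·(-12) = 273 - (-72) = 345
k: 6·8 - (-12)·(-21) = 48 - 252 = -204
p × q = (248, 345, -204)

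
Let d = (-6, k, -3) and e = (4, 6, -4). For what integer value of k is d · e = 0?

d · e = (-6)·4 + k·6 + (-3)·(-4) = -12 + 6k
Set equal to 0: 6k = 12, so k = 2.

2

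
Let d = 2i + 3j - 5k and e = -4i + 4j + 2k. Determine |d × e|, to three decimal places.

i: 3·2 - (-5)·4 = 6 - (-20) = 26
j: (-5)·(-4) - 2·2 = 20 - 4 = 16
k: 2·4 - 3·(-4) = 8 - (-12) = 20
d × e = (26, 16, 20)
|d × e| = √(26² + 16² + 20²) = √1332 ≈ 36.4966

36.497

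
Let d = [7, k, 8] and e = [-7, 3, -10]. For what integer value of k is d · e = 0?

d · e = 7·(-7) + k·3 + 8·(-10) = -129 + 3k
Set equal to 0: 3k = 129, so k = 43.

43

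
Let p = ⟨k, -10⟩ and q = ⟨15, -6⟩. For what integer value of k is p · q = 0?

-4

p · q = k·15 + (-10)·(-6) = 60 + 15k
Set equal to 0: 15k = -60, so k = -4.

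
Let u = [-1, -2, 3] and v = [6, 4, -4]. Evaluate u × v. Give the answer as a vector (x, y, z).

(-4, 14, 8)

i: (-2)·(-4) - 3·4 = 8 - 12 = -4
j: 3·6 - (-1)·(-4) = 18 - 4 = 14
k: (-1)·4 - (-2)·6 = -4 - (-12) = 8
u × v = (-4, 14, 8)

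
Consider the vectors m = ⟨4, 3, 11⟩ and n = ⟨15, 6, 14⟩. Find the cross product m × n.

i: 3·14 - 11·6 = 42 - 66 = -24
j: 11·15 - 4·14 = 165 - 56 = 109
k: 4·6 - 3·15 = 24 - 45 = -21
m × n = (-24, 109, -21)

(-24, 109, -21)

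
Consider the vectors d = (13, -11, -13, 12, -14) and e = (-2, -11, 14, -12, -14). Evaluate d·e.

d · e = 13·(-2) + (-11)·(-11) + (-13)·14 + 12·(-12) + (-14)·(-14) = -26 + 121 - 182 - 144 + 196 = -35

-35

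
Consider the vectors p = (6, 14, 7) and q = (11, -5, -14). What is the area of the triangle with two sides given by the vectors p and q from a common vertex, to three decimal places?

i: 14·(-14) - 7·(-5) = -196 - (-35) = -161
j: 7·11 - 6·(-14) = 77 - (-84) = 161
k: 6·(-5) - 14·11 = -30 - 154 = -184
p × q = (-161, 161, -184)
|p × q| = √((-161)² + 161² + (-184)²) = √85698 ≈ 292.7422
area = ½ · 292.7422 ≈ 146.371

146.371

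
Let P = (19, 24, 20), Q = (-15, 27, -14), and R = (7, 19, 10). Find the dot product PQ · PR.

PQ = Q − P = (-34, 3, -34)
PR = R − P = (-12, -5, -10)
PQ · PR = (-34)·(-12) + 3·(-5) + (-34)·(-10) = 408 - 15 + 340 = 733

733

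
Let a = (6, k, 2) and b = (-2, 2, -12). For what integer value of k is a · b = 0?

a · b = 6·(-2) + k·2 + 2·(-12) = -36 + 2k
Set equal to 0: 2k = 36, so k = 18.

18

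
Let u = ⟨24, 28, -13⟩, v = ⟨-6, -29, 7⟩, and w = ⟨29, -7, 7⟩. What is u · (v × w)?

v × w:
i: (-29)·7 - 7·(-7) = -203 - (-49) = -154
j: 7·29 - (-6)·7 = 203 - (-42) = 245
k: (-6)·(-7) - (-29)·29 = 42 - (-841) = 883
v × w = (-154, 245, 883)
u · (v × w) = 24·(-154) + 28·245 + (-13)·883 = -3696 + 6860 - 11479 = -8315

-8315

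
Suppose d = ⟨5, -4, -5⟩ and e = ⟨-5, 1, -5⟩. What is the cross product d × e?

(25, 50, -15)

i: (-4)·(-5) - (-5)·1 = 20 - (-5) = 25
j: (-5)·(-5) - 5·(-5) = 25 - (-25) = 50
k: 5·1 - (-4)·(-5) = 5 - 20 = -15
d × e = (25, 50, -15)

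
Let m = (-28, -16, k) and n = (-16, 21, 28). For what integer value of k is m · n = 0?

-4

m · n = (-28)·(-16) + (-16)·21 + k·28 = 112 + 28k
Set equal to 0: 28k = -112, so k = -4.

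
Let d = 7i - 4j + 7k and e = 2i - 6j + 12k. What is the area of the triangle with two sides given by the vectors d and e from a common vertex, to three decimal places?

i: (-4)·12 - 7·(-6) = -48 - (-42) = -6
j: 7·2 - 7·12 = 14 - 84 = -70
k: 7·(-6) - (-4)·2 = -42 - (-8) = -34
d × e = (-6, -70, -34)
|d × e| = √((-6)² + (-70)² + (-34)²) = √6092 ≈ 78.0513
area = ½ · 78.0513 ≈ 39.026

39.026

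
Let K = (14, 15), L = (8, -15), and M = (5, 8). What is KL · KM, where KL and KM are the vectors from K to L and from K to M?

KL = L − K = (-6, -30)
KM = M − K = (-9, -7)
KL · KM = (-6)·(-9) + (-30)·(-7) = 54 + 210 = 264

264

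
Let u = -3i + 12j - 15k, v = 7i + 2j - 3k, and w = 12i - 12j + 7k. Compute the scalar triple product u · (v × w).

v × w:
i: 2·7 - (-3)·(-12) = 14 - 36 = -22
j: (-3)·12 - 7·7 = -36 - 49 = -85
k: 7·(-12) - 2·12 = -84 - 24 = -108
v × w = (-22, -85, -108)
u · (v × w) = (-3)·(-22) + 12·(-85) + (-15)·(-108) = 66 - 1020 + 1620 = 666

666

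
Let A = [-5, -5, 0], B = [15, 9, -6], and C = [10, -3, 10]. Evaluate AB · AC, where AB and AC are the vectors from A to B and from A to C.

AB = B − A = (20, 14, -6)
AC = C − A = (15, 2, 10)
AB · AC = 20·15 + 14·2 + (-6)·10 = 300 + 28 - 60 = 268

268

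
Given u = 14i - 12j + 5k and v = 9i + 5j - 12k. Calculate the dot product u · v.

u · v = 14·9 + (-12)·5 + 5·(-12) = 126 - 60 - 60 = 6

6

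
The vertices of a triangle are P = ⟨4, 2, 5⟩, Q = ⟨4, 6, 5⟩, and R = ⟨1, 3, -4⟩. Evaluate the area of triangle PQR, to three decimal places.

18.974

PQ = (0, 4, 0),  PR = (-3, 1, -9)
i: 4·(-9) - 0·1 = -36 - 0 = -36
j: 0·(-3) - 0·(-9) = 0 - 0 = 0
k: 0·1 - 4·(-3) = 0 - (-12) = 12
PQ × PR = (-36, 0, 12)
|PQ × PR| = √1440 ≈ 37.9473
area = ½ · 37.9473 ≈ 18.974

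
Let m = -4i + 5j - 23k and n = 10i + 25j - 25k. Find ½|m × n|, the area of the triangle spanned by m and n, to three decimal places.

i: 5·(-25) - (-23)·25 = -125 - (-575) = 450
j: (-23)·10 - (-4)·(-25) = -230 - 100 = -330
k: (-4)·25 - 5·10 = -100 - 50 = -150
m × n = (450, -330, -150)
|m × n| = √(450² + (-330)² + (-150)²) = √333900 ≈ 577.8408
area = ½ · 577.8408 ≈ 288.920

288.920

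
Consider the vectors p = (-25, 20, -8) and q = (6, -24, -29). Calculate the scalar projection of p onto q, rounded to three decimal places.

p · q = (-25)·6 + 20·(-24) + (-8)·(-29) = -150 - 480 + 232 = -398
|q| = √(36 + 576 + 841) = √1453 ≈ 38.1182
comp_q p = -398 / √1453 ≈ -10.441

-10.441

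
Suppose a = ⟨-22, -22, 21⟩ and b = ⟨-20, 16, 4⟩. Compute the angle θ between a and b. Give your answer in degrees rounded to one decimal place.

79.8

a · b = (-22)·(-20) + (-22)·16 + 21·4 = 440 - 352 + 84 = 172
|a|² = 484 + 484 + 441 = 1409,  |a| = √1409 ≈ 37.536649
|b|² = 400 + 256 + 16 = 672,  |b| = √672 ≈ 25.922963
cos θ = 172 / (37.536649 · 25.922963) ≈ 0.17676
θ = arccos(0.17676) ≈ 79.8°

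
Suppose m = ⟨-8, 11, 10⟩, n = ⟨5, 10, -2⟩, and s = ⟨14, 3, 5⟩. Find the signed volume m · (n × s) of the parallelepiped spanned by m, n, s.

-2281

n × s:
i: 10·5 - (-2)·3 = 50 - (-6) = 56
j: (-2)·14 - 5·5 = -28 - 25 = -53
k: 5·3 - 10·14 = 15 - 140 = -125
n × s = (56, -53, -125)
m · (n × s) = (-8)·56 + 11·(-53) + 10·(-125) = -448 - 583 - 1250 = -2281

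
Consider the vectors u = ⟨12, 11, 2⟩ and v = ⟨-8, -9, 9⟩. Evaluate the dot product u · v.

-177

u · v = 12·(-8) + 11·(-9) + 2·9 = -96 - 99 + 18 = -177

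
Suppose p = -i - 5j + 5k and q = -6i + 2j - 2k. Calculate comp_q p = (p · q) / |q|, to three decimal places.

-2.111

p · q = (-1)·(-6) + (-5)·2 + 5·(-2) = 6 - 10 - 10 = -14
|q| = √(36 + 4 + 4) = √44 ≈ 6.6332
comp_q p = -14 / √44 ≈ -2.111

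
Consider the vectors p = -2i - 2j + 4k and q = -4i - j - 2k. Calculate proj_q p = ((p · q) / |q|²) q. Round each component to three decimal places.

p · q = (-2)·(-4) + (-2)·(-1) + 4·(-2) = 8 + 2 - 8 = 2
|q|² = 16 + 1 + 4 = 21
proj_q p = (2/21) · (-4, -1, -2) ≈ (-0.381, -0.095, -0.190)

(-0.381, -0.095, -0.190)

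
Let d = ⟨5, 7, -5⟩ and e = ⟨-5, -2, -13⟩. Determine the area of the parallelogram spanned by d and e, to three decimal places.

i: 7·(-13) - (-5)·(-2) = -91 - 10 = -101
j: (-5)·(-5) - 5·(-13) = 25 - (-65) = 90
k: 5·(-2) - 7·(-5) = -10 - (-35) = 25
d × e = (-101, 90, 25)
|d × e| = √((-101)² + 90² + 25²) = √18926 ≈ 137.5718

137.572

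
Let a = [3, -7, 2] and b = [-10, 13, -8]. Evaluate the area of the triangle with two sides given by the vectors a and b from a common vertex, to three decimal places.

21.662

i: (-7)·(-8) - 2·13 = 56 - 26 = 30
j: 2·(-10) - 3·(-8) = -20 - (-24) = 4
k: 3·13 - (-7)·(-10) = 39 - 70 = -31
a × b = (30, 4, -31)
|a × b| = √(30² + 4² + (-31)²) = √1877 ≈ 43.3244
area = ½ · 43.3244 ≈ 21.662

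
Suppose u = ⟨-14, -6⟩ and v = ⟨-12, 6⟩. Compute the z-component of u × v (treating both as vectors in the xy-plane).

-156

(-14)·6 - (-6)·(-12) = -84 - 72 = -156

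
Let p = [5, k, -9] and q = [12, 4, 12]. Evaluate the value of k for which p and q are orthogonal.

p · q = 5·12 + k·4 + (-9)·12 = -48 + 4k
Set equal to 0: 4k = 48, so k = 12.

12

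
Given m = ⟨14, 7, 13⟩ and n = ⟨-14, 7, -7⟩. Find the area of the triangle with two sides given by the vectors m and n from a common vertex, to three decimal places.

i: 7·(-7) - 13·7 = -49 - 91 = -140
j: 13·(-14) - 14·(-7) = -182 - (-98) = -84
k: 14·7 - 7·(-14) = 98 - (-98) = 196
m × n = (-140, -84, 196)
|m × n| = √((-140)² + (-84)² + 196²) = √65072 ≈ 255.0921
area = ½ · 255.0921 ≈ 127.546

127.546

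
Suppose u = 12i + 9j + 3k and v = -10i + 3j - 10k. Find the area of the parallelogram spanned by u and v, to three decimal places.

183.785

i: 9·(-10) - 3·3 = -90 - 9 = -99
j: 3·(-10) - 12·(-10) = -30 - (-120) = 90
k: 12·3 - 9·(-10) = 36 - (-90) = 126
u × v = (-99, 90, 126)
|u × v| = √((-99)² + 90² + 126²) = √33777 ≈ 183.7852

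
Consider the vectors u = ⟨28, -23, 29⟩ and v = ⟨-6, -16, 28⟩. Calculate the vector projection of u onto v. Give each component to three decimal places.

(-5.643, -15.048, 26.335)

u · v = 28·(-6) + (-23)·(-16) + 29·28 = -168 + 368 + 812 = 1012
|v|² = 36 + 256 + 784 = 1076
proj_v u = (1012/1076) · (-6, -16, 28) ≈ (-5.643, -15.048, 26.335)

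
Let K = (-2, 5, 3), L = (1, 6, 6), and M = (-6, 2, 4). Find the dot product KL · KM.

KL = L − K = (3, 1, 3)
KM = M − K = (-4, -3, 1)
KL · KM = 3·(-4) + 1·(-3) + 3·1 = -12 - 3 + 3 = -12

-12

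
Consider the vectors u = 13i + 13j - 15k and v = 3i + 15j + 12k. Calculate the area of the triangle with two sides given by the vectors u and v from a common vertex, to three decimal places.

i: 13·12 - (-15)·15 = 156 - (-225) = 381
j: (-15)·3 - 13·12 = -45 - 156 = -201
k: 13·15 - 13·3 = 195 - 39 = 156
u × v = (381, -201, 156)
|u × v| = √(381² + (-201)² + 156²) = √209898 ≈ 458.1463
area = ½ · 458.1463 ≈ 229.073

229.073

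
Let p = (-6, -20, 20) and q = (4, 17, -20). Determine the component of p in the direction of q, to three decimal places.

p · q = (-6)·4 + (-20)·17 + 20·(-20) = -24 - 340 - 400 = -764
|q| = √(16 + 289 + 400) = √705 ≈ 26.5518
comp_q p = -764 / √705 ≈ -28.774

-28.774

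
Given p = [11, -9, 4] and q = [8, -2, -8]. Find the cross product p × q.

(80, 120, 50)

i: (-9)·(-8) - 4·(-2) = 72 - (-8) = 80
j: 4·8 - 11·(-8) = 32 - (-88) = 120
k: 11·(-2) - (-9)·8 = -22 - (-72) = 50
p × q = (80, 120, 50)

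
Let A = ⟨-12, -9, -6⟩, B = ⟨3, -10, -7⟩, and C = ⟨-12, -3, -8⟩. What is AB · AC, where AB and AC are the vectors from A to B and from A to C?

-4

AB = B − A = (15, -1, -1)
AC = C − A = (0, 6, -2)
AB · AC = 15·0 + (-1)·6 + (-1)·(-2) = 0 - 6 + 2 = -4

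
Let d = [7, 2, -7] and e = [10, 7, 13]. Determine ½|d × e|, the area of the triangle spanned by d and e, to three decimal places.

89.982

i: 2·13 - (-7)·7 = 26 - (-49) = 75
j: (-7)·10 - 7·13 = -70 - 91 = -161
k: 7·7 - 2·10 = 49 - 20 = 29
d × e = (75, -161, 29)
|d × e| = √(75² + (-161)² + 29²) = √32387 ≈ 179.9639
area = ½ · 179.9639 ≈ 89.982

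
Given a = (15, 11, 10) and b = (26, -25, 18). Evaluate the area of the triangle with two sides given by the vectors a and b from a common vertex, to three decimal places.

i: 11·18 - 10·(-25) = 198 - (-250) = 448
j: 10·26 - 15·18 = 260 - 270 = -10
k: 15·(-25) - 11·26 = -375 - 286 = -661
a × b = (448, -10, -661)
|a × b| = √(448² + (-10)² + (-661)²) = √637725 ≈ 798.5769
area = ½ · 798.5769 ≈ 399.288

399.288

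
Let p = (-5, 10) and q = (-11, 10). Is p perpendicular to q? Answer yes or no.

p · q = (-5)·(-11) + 10·10 = 55 + 100 = 155
Nonzero, so the vectors are not orthogonal.

no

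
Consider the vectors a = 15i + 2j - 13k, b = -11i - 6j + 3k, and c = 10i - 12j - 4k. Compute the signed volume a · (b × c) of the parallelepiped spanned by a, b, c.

-1624

b × c:
i: (-6)·(-4) - 3·(-12) = 24 - (-36) = 60
j: 3·10 - (-11)·(-4) = 30 - 44 = -14
k: (-11)·(-12) - (-6)·10 = 132 - (-60) = 192
b × c = (60, -14, 192)
a · (b × c) = 15·60 + 2·(-14) + (-13)·192 = 900 - 28 - 2496 = -1624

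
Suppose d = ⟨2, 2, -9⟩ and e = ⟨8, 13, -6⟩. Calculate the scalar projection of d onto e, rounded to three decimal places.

5.853

d · e = 2·8 + 2·13 + (-9)·(-6) = 16 + 26 + 54 = 96
|e| = √(64 + 169 + 36) = √269 ≈ 16.4012
comp_e d = 96 / √269 ≈ 5.853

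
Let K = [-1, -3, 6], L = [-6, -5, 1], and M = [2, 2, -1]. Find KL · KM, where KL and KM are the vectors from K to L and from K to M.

10

KL = L − K = (-5, -2, -5)
KM = M − K = (3, 5, -7)
KL · KM = (-5)·3 + (-2)·5 + (-5)·(-7) = -15 - 10 + 35 = 10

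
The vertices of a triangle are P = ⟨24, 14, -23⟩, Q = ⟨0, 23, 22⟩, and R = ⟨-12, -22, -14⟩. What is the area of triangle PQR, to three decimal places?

PQ = (-24, 9, 45),  PR = (-36, -36, 9)
i: 9·9 - 45·(-36) = 81 - (-1620) = 1701
j: 45·(-36) - (-24)·9 = -1620 - (-216) = -1404
k: (-24)·(-36) - 9·(-36) = 864 - (-324) = 1188
PQ × PR = (1701, -1404, 1188)
|PQ × PR| = √6275961 ≈ 2505.1868
area = ½ · 2505.1868 ≈ 1252.593

1252.593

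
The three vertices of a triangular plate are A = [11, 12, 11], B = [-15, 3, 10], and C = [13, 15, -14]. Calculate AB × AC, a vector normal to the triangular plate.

(228, -652, -60)

AB = (-26, -9, -1)
AC = (2, 3, -25)
i: (-9)·(-25) - (-1)·3 = 225 - (-3) = 228
j: (-1)·2 - (-26)·(-25) = -2 - 650 = -652
k: (-26)·3 - (-9)·2 = -78 - (-18) = -60
AB × AC = (228, -652, -60)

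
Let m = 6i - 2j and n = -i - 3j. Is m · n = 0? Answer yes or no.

yes

m · n = 6·(-1) + (-2)·(-3) = -6 + 6 = 0
Zero, so the vectors are orthogonal.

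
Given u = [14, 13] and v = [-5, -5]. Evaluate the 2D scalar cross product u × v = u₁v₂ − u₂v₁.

-5

14·(-5) - 13·(-5) = -70 - (-65) = -5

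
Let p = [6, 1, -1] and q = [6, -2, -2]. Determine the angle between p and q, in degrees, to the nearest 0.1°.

p · q = 6·6 + 1·(-2) + (-1)·(-2) = 36 - 2 + 2 = 36
|p|² = 36 + 1 + 1 = 38,  |p| = √38 ≈ 6.164414
|q|² = 36 + 4 + 4 = 44,  |q| = √44 ≈ 6.633250
cos θ = 36 / (6.164414 · 6.633250) ≈ 0.88041
θ = arccos(0.88041) ≈ 28.3°

28.3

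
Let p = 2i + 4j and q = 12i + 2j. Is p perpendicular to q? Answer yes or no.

no

p · q = 2·12 + 4·2 = 24 + 8 = 32
Nonzero, so the vectors are not orthogonal.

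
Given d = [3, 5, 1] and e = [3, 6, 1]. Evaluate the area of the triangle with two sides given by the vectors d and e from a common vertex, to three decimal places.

i: 5·1 - 1·6 = 5 - 6 = -1
j: 1·3 - 3·1 = 3 - 3 = 0
k: 3·6 - 5·3 = 18 - 15 = 3
d × e = (-1, 0, 3)
|d × e| = √((-1)² + 0² + 3²) = √10 ≈ 3.1623
area = ½ · 3.1623 ≈ 1.581

1.581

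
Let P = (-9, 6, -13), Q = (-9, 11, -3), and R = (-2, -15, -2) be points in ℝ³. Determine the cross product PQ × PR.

PQ = (0, 5, 10)
PR = (7, -21, 11)
i: 5·11 - 10·(-21) = 55 - (-210) = 265
j: 10·7 - 0·11 = 70 - 0 = 70
k: 0·(-21) - 5·7 = 0 - 35 = -35
PQ × PR = (265, 70, -35)

(265, 70, -35)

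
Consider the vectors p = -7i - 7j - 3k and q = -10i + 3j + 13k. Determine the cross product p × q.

i: (-7)·13 - (-3)·3 = -91 - (-9) = -82
j: (-3)·(-10) - (-7)·13 = 30 - (-91) = 121
k: (-7)·3 - (-7)·(-10) = -21 - 70 = -91
p × q = (-82, 121, -91)

(-82, 121, -91)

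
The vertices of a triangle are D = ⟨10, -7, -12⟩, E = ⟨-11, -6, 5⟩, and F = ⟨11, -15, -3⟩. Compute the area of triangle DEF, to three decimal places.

DE = (-21, 1, 17),  DF = (1, -8, 9)
i: 1·9 - 17·(-8) = 9 - (-136) = 145
j: 17·1 - (-21)·9 = 17 - (-189) = 206
k: (-21)·(-8) - 1·1 = 168 - 1 = 167
DE × DF = (145, 206, 167)
|DE × DF| = √91350 ≈ 302.2416
area = ½ · 302.2416 ≈ 151.121

151.121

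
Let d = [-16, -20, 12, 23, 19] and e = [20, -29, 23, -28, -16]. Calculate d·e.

d · e = (-16)·20 + (-20)·(-29) + 12·23 + 23·(-28) + 19·(-16) = -320 + 580 + 276 - 644 - 304 = -412

-412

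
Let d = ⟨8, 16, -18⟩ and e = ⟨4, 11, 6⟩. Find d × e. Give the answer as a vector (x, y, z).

(294, -120, 24)

i: 16·6 - (-18)·11 = 96 - (-198) = 294
j: (-18)·4 - 8·6 = -72 - 48 = -120
k: 8·11 - 16·4 = 88 - 64 = 24
d × e = (294, -120, 24)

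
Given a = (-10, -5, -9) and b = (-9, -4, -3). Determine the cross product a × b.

(-21, 51, -5)

i: (-5)·(-3) - (-9)·(-4) = 15 - 36 = -21
j: (-9)·(-9) - (-10)·(-3) = 81 - 30 = 51
k: (-10)·(-4) - (-5)·(-9) = 40 - 45 = -5
a × b = (-21, 51, -5)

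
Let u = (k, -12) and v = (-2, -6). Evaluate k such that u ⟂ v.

36

u · v = k·(-2) + (-12)·(-6) = 72 - 2k
Set equal to 0: -2k = -72, so k = 36.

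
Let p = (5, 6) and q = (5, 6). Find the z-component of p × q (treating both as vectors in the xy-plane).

5·6 - 6·5 = 30 - 30 = 0

0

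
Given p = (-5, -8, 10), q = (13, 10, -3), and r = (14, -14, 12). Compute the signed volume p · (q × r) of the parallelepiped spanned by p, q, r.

q × r:
i: 10·12 - (-3)·(-14) = 120 - 42 = 78
j: (-3)·14 - 13·12 = -42 - 156 = -198
k: 13·(-14) - 10·14 = -182 - 140 = -322
q × r = (78, -198, -322)
p · (q × r) = (-5)·78 + (-8)·(-198) + 10·(-322) = -390 + 1584 - 3220 = -2026

-2026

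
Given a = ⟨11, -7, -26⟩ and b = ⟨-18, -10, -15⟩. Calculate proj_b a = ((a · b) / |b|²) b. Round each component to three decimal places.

a · b = 11·(-18) + (-7)·(-10) + (-26)·(-15) = -198 + 70 + 390 = 262
|b|² = 324 + 100 + 225 = 649
proj_b a = (262/649) · (-18, -10, -15) ≈ (-7.267, -4.037, -6.055)

(-7.267, -4.037, -6.055)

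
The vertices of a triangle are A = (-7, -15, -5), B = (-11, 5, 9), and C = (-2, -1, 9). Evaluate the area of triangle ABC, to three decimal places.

108.706

AB = (-4, 20, 14),  AC = (5, 14, 14)
i: 20·14 - 14·14 = 280 - 196 = 84
j: 14·5 - (-4)·14 = 70 - (-56) = 126
k: (-4)·14 - 20·5 = -56 - 100 = -156
AB × AC = (84, 126, -156)
|AB × AC| = √47268 ≈ 217.4121
area = ½ · 217.4121 ≈ 108.706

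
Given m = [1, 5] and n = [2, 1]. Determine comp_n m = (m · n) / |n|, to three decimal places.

m · n = 1·2 + 5·1 = 2 + 5 = 7
|n| = √(4 + 1) = √5 ≈ 2.2361
comp_n m = 7 / √5 ≈ 3.130

3.130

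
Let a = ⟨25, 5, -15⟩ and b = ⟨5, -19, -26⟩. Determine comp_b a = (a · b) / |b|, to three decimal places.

a · b = 25·5 + 5·(-19) + (-15)·(-26) = 125 - 95 + 390 = 420
|b| = √(25 + 361 + 676) = √1062 ≈ 32.5883
comp_b a = 420 / √1062 ≈ 12.888

12.888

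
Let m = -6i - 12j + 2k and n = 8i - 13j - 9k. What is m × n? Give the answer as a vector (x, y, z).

i: (-12)·(-9) - 2·(-13) = 108 - (-26) = 134
j: 2·8 - (-6)·(-9) = 16 - 54 = -38
k: (-6)·(-13) - (-12)·8 = 78 - (-96) = 174
m × n = (134, -38, 174)

(134, -38, 174)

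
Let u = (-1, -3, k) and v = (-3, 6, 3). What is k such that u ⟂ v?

5

u · v = (-1)·(-3) + (-3)·6 + k·3 = -15 + 3k
Set equal to 0: 3k = 15, so k = 5.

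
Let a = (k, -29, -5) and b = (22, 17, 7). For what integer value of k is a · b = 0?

a · b = k·22 + (-29)·17 + (-5)·7 = -528 + 22k
Set equal to 0: 22k = 528, so k = 24.

24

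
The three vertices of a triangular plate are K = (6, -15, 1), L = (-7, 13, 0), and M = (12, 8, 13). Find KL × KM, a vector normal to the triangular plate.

(359, 150, -467)

KL = (-13, 28, -1)
KM = (6, 23, 12)
i: 28·12 - (-1)·23 = 336 - (-23) = 359
j: (-1)·6 - (-13)·12 = -6 - (-156) = 150
k: (-13)·23 - 28·6 = -299 - 168 = -467
KL × KM = (359, 150, -467)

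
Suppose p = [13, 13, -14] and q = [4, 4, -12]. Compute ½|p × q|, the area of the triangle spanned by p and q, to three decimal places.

70.711

i: 13·(-12) - (-14)·4 = -156 - (-56) = -100
j: (-14)·4 - 13·(-12) = -56 - (-156) = 100
k: 13·4 - 13·4 = 52 - 52 = 0
p × q = (-100, 100, 0)
|p × q| = √((-100)² + 100² + 0²) = √20000 ≈ 141.4214
area = ½ · 141.4214 ≈ 70.711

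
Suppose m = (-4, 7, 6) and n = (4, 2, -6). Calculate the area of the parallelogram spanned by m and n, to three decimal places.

64.900

i: 7·(-6) - 6·2 = -42 - 12 = -54
j: 6·4 - (-4)·(-6) = 24 - 24 = 0
k: (-4)·2 - 7·4 = -8 - 28 = -36
m × n = (-54, 0, -36)
|m × n| = √((-54)² + 0² + (-36)²) = √4212 ≈ 64.8999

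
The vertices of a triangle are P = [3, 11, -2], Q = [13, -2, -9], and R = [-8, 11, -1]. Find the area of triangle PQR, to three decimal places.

PQ = (10, -13, -7),  PR = (-11, 0, 1)
i: (-13)·1 - (-7)·0 = -13 - 0 = -13
j: (-7)·(-11) - 10·1 = 77 - 10 = 67
k: 10·0 - (-13)·(-11) = 0 - 143 = -143
PQ × PR = (-13, 67, -143)
|PQ × PR| = √25107 ≈ 158.4519
area = ½ · 158.4519 ≈ 79.226

79.226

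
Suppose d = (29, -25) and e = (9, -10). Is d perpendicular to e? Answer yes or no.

d · e = 29·9 + (-25)·(-10) = 261 + 250 = 511
Nonzero, so the vectors are not orthogonal.

no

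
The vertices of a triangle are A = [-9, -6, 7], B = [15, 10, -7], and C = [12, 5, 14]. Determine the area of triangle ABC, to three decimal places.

268.972

AB = (24, 16, -14),  AC = (21, 11, 7)
i: 16·7 - (-14)·11 = 112 - (-154) = 266
j: (-14)·21 - 24·7 = -294 - 168 = -462
k: 24·11 - 16·21 = 264 - 336 = -72
AB × AC = (266, -462, -72)
|AB × AC| = √289384 ≈ 537.9442
area = ½ · 537.9442 ≈ 268.972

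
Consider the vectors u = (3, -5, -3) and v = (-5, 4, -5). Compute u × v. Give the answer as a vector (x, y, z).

i: (-5)·(-5) - (-3)·4 = 25 - (-12) = 37
j: (-3)·(-5) - 3·(-5) = 15 - (-15) = 30
k: 3·4 - (-5)·(-5) = 12 - 25 = -13
u × v = (37, 30, -13)

(37, 30, -13)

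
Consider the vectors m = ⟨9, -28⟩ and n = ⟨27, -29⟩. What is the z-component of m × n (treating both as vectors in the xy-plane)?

9·(-29) - (-28)·27 = -261 - (-756) = 495

495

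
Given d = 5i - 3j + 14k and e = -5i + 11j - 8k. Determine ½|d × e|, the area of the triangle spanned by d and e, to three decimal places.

69.642

i: (-3)·(-8) - 14·11 = 24 - 154 = -130
j: 14·(-5) - 5·(-8) = -70 - (-40) = -30
k: 5·11 - (-3)·(-5) = 55 - 15 = 40
d × e = (-130, -30, 40)
|d × e| = √((-130)² + (-30)² + 40²) = √19400 ≈ 139.2839
area = ½ · 139.2839 ≈ 69.642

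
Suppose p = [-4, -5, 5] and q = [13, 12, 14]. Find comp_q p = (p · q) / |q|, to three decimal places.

p · q = (-4)·13 + (-5)·12 + 5·14 = -52 - 60 + 70 = -42
|q| = √(169 + 144 + 196) = √509 ≈ 22.5610
comp_q p = -42 / √509 ≈ -1.862

-1.862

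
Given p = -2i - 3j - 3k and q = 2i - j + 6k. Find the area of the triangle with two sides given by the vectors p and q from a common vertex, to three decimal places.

11.630

i: (-3)·6 - (-3)·(-1) = -18 - 3 = -21
j: (-3)·2 - (-2)·6 = -6 - (-12) = 6
k: (-2)·(-1) - (-3)·2 = 2 - (-6) = 8
p × q = (-21, 6, 8)
|p × q| = √((-21)² + 6² + 8²) = √541 ≈ 23.2594
area = ½ · 23.2594 ≈ 11.630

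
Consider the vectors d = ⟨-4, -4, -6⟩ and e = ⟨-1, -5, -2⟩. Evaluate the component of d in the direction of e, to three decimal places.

d · e = (-4)·(-1) + (-4)·(-5) + (-6)·(-2) = 4 + 20 + 12 = 36
|e| = √(1 + 25 + 4) = √30 ≈ 5.4772
comp_e d = 36 / √30 ≈ 6.573

6.573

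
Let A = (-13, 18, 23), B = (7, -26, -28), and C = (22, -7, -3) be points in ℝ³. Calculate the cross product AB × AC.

AB = (20, -44, -51)
AC = (35, -25, -26)
i: (-44)·(-26) - (-51)·(-25) = 1144 - 1275 = -131
j: (-51)·35 - 20·(-26) = -1785 - (-520) = -1265
k: 20·(-25) - (-44)·35 = -500 - (-1540) = 1040
AB × AC = (-131, -1265, 1040)

(-131, -1265, 1040)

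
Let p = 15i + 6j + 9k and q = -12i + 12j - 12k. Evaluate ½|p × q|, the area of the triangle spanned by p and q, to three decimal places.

158.972

i: 6·(-12) - 9·12 = -72 - 108 = -180
j: 9·(-12) - 15·(-12) = -108 - (-180) = 72
k: 15·12 - 6·(-12) = 180 - (-72) = 252
p × q = (-180, 72, 252)
|p × q| = √((-180)² + 72² + 252²) = √101088 ≈ 317.9434
area = ½ · 317.9434 ≈ 158.972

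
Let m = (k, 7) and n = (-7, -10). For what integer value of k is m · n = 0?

-10

m · n = k·(-7) + 7·(-10) = -70 - 7k
Set equal to 0: -7k = 70, so k = -10.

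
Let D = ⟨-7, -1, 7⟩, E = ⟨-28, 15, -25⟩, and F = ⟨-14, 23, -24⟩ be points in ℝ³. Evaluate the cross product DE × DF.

(272, -427, -392)

DE = (-21, 16, -32)
DF = (-7, 24, -31)
i: 16·(-31) - (-32)·24 = -496 - (-768) = 272
j: (-32)·(-7) - (-21)·(-31) = 224 - 651 = -427
k: (-21)·24 - 16·(-7) = -504 - (-112) = -392
DE × DF = (272, -427, -392)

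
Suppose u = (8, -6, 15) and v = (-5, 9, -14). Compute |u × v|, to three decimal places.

i: (-6)·(-14) - 15·9 = 84 - 135 = -51
j: 15·(-5) - 8·(-14) = -75 - (-112) = 37
k: 8·9 - (-6)·(-5) = 72 - 30 = 42
u × v = (-51, 37, 42)
|u × v| = √((-51)² + 37² + 42²) = √5734 ≈ 75.7232

75.723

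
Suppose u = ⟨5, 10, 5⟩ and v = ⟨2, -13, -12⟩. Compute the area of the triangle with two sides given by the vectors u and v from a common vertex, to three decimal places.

61.543

i: 10·(-12) - 5·(-13) = -120 - (-65) = -55
j: 5·2 - 5·(-12) = 10 - (-60) = 70
k: 5·(-13) - 10·2 = -65 - 20 = -85
u × v = (-55, 70, -85)
|u × v| = √((-55)² + 70² + (-85)²) = √15150 ≈ 123.0853
area = ½ · 123.0853 ≈ 61.543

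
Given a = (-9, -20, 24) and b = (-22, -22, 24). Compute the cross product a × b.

i: (-20)·24 - 24·(-22) = -480 - (-528) = 48
j: 24·(-22) - (-9)·24 = -528 - (-216) = -312
k: (-9)·(-22) - (-20)·(-22) = 198 - 440 = -242
a × b = (48, -312, -242)

(48, -312, -242)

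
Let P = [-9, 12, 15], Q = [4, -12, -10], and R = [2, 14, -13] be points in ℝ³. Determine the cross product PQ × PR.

PQ = (13, -24, -25)
PR = (11, 2, -28)
i: (-24)·(-28) - (-25)·2 = 672 - (-50) = 722
j: (-25)·11 - 13·(-28) = -275 - (-364) = 89
k: 13·2 - (-24)·11 = 26 - (-264) = 290
PQ × PR = (722, 89, 290)

(722, 89, 290)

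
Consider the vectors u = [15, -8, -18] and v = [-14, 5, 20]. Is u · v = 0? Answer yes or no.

no

u · v = 15·(-14) + (-8)·5 + (-18)·20 = -210 - 40 - 360 = -610
Nonzero, so the vectors are not orthogonal.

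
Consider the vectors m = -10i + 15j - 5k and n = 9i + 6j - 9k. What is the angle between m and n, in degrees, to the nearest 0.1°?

80.2

m · n = (-10)·9 + 15·6 + (-5)·(-9) = -90 + 90 + 45 = 45
|m|² = 100 + 225 + 25 = 350,  |m| = √350 ≈ 18.708287
|n|² = 81 + 36 + 81 = 198,  |n| = √198 ≈ 14.071247
cos θ = 45 / (18.708287 · 14.071247) ≈ 0.17094
θ = arccos(0.17094) ≈ 80.2°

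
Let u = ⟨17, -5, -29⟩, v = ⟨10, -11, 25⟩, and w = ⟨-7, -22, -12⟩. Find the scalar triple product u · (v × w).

v × w:
i: (-11)·(-12) - 25·(-22) = 132 - (-550) = 682
j: 25·(-7) - 10·(-12) = -175 - (-120) = -55
k: 10·(-22) - (-11)·(-7) = -220 - 77 = -297
v × w = (682, -55, -297)
u · (v × w) = 17·682 + (-5)·(-55) + (-29)·(-297) = 11594 + 275 + 8613 = 20482

20482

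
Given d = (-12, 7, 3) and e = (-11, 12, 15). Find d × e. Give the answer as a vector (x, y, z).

(69, 147, -67)

i: 7·15 - 3·12 = 105 - 36 = 69
j: 3·(-11) - (-12)·15 = -33 - (-180) = 147
k: (-12)·12 - 7·(-11) = -144 - (-77) = -67
d × e = (69, 147, -67)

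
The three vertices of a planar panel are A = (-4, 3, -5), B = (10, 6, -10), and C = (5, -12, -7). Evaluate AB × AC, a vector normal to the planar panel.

AB = (14, 3, -5)
AC = (9, -15, -2)
i: 3·(-2) - (-5)·(-15) = -6 - 75 = -81
j: (-5)·9 - 14·(-2) = -45 - (-28) = -17
k: 14·(-15) - 3·9 = -210 - 27 = -237
AB × AC = (-81, -17, -237)

(-81, -17, -237)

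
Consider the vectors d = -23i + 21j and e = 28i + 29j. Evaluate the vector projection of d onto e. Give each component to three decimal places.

(-0.603, -0.625)

d · e = (-23)·28 + 21·29 = -644 + 609 = -35
|e|² = 784 + 841 = 1625
proj_e d = (-35/1625) · (28, 29) ≈ (-0.603, -0.625)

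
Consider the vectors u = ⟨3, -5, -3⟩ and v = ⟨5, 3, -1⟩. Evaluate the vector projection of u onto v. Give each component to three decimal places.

u · v = 3·5 + (-5)·3 + (-3)·(-1) = 15 - 15 + 3 = 3
|v|² = 25 + 9 + 1 = 35
proj_v u = (3/35) · (5, 3, -1) ≈ (0.429, 0.257, -0.086)

(0.429, 0.257, -0.086)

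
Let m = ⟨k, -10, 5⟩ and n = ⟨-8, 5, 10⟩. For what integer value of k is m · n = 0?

m · n = k·(-8) + (-10)·5 + 5·10 = 0 - 8k
Set equal to 0: -8k = 0, so k = 0.

0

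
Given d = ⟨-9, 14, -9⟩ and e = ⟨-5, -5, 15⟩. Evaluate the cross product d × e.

i: 14·15 - (-9)·(-5) = 210 - 45 = 165
j: (-9)·(-5) - (-9)·15 = 45 - (-135) = 180
k: (-9)·(-5) - 14·(-5) = 45 - (-70) = 115
d × e = (165, 180, 115)

(165, 180, 115)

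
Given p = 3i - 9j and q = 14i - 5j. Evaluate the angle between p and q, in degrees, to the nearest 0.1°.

51.9

p · q = 3·14 + (-9)·(-5) = 42 + 45 = 87
|p|² = 9 + 81 = 90,  |p| = √90 ≈ 9.486833
|q|² = 196 + 25 = 221,  |q| = √221 ≈ 14.866069
cos θ = 87 / (9.486833 · 14.866069) ≈ 0.61688
θ = arccos(0.61688) ≈ 51.9°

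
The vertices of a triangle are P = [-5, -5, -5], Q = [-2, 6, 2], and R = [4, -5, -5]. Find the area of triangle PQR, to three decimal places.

PQ = (3, 11, 7),  PR = (9, 0, 0)
i: 11·0 - 7·0 = 0 - 0 = 0
j: 7·9 - 3·0 = 63 - 0 = 63
k: 3·0 - 11·9 = 0 - 99 = -99
PQ × PR = (0, 63, -99)
|PQ × PR| = √13770 ≈ 117.3456
area = ½ · 117.3456 ≈ 58.673

58.673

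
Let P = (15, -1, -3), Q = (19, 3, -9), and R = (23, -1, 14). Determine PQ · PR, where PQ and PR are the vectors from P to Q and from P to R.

PQ = Q − P = (4, 4, -6)
PR = R − P = (8, 0, 17)
PQ · PR = 4·8 + 4·0 + (-6)·17 = 32 + 0 - 102 = -70

-70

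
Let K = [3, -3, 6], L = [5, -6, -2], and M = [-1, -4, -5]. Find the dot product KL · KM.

KL = L − K = (2, -3, -8)
KM = M − K = (-4, -1, -11)
KL · KM = 2·(-4) + (-3)·(-1) + (-8)·(-11) = -8 + 3 + 88 = 83

83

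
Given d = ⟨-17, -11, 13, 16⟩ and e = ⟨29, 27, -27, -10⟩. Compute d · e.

d · e = (-17)·29 + (-11)·27 + 13·(-27) + 16·(-10) = -493 - 297 - 351 - 160 = -1301

-1301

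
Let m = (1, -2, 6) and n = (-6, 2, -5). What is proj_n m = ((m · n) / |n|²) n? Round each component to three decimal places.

(3.692, -1.231, 3.077)

m · n = 1·(-6) + (-2)·2 + 6·(-5) = -6 - 4 - 30 = -40
|n|² = 36 + 4 + 25 = 65
proj_n m = (-40/65) · (-6, 2, -5) ≈ (3.692, -1.231, 3.077)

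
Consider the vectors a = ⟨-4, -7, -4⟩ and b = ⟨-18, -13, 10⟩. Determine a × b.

i: (-7)·10 - (-4)·(-13) = -70 - 52 = -122
j: (-4)·(-18) - (-4)·10 = 72 - (-40) = 112
k: (-4)·(-13) - (-7)·(-18) = 52 - 126 = -74
a × b = (-122, 112, -74)

(-122, 112, -74)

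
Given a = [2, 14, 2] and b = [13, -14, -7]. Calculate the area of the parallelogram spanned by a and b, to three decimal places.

i: 14·(-7) - 2·(-14) = -98 - (-28) = -70
j: 2·13 - 2·(-7) = 26 - (-14) = 40
k: 2·(-14) - 14·13 = -28 - 182 = -210
a × b = (-70, 40, -210)
|a × b| = √((-70)² + 40² + (-210)²) = √50600 ≈ 224.9444

224.944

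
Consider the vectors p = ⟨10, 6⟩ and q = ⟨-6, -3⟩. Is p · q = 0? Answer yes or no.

no

p · q = 10·(-6) + 6·(-3) = -60 - 18 = -78
Nonzero, so the vectors are not orthogonal.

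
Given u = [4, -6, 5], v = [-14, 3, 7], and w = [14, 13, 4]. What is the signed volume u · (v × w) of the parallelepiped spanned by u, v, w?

-2360

v × w:
i: 3·4 - 7·13 = 12 - 91 = -79
j: 7·14 - (-14)·4 = 98 - (-56) = 154
k: (-14)·13 - 3·14 = -182 - 42 = -224
v × w = (-79, 154, -224)
u · (v × w) = 4·(-79) + (-6)·154 + 5·(-224) = -316 - 924 - 1120 = -2360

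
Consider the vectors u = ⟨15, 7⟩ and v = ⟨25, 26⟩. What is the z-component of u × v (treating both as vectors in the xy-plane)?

215

15·26 - 7·25 = 390 - 175 = 215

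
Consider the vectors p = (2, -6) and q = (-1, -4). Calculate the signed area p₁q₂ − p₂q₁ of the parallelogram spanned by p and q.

-14

2·(-4) - (-6)·(-1) = -8 - 6 = -14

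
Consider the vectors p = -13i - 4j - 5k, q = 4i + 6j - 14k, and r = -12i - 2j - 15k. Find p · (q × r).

q × r:
i: 6·(-15) - (-14)·(-2) = -90 - 28 = -118
j: (-14)·(-12) - 4·(-15) = 168 - (-60) = 228
k: 4·(-2) - 6·(-12) = -8 - (-72) = 64
q × r = (-118, 228, 64)
p · (q × r) = (-13)·(-118) + (-4)·228 + (-5)·64 = 1534 - 912 - 320 = 302

302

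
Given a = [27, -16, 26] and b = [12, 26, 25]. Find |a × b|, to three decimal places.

i: (-16)·25 - 26·26 = -400 - 676 = -1076
j: 26·12 - 27·25 = 312 - 675 = -363
k: 27·26 - (-16)·12 = 702 - (-192) = 894
a × b = (-1076, -363, 894)
|a × b| = √((-1076)² + (-363)² + 894²) = √2088781 ≈ 1445.2616

1445.262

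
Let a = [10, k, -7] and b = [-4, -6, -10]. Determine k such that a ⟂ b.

a · b = 10·(-4) + k·(-6) + (-7)·(-10) = 30 - 6k
Set equal to 0: -6k = -30, so k = 5.

5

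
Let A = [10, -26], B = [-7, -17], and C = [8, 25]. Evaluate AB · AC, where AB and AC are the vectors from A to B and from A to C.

AB = B − A = (-17, 9)
AC = C − A = (-2, 51)
AB · AC = (-17)·(-2) + 9·51 = 34 + 459 = 493

493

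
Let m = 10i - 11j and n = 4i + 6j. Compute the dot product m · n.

m · n = 10·4 + (-11)·6 = 40 - 66 = -26

-26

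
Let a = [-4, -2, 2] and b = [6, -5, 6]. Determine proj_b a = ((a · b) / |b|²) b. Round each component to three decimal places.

(-0.124, 0.103, -0.124)

a · b = (-4)·6 + (-2)·(-5) + 2·6 = -24 + 10 + 12 = -2
|b|² = 36 + 25 + 36 = 97
proj_b a = (-2/97) · (6, -5, 6) ≈ (-0.124, 0.103, -0.124)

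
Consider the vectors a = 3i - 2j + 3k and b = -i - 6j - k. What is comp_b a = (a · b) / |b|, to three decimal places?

0.973

a · b = 3·(-1) + (-2)·(-6) + 3·(-1) = -3 + 12 - 3 = 6
|b| = √(1 + 36 + 1) = √38 ≈ 6.1644
comp_b a = 6 / √38 ≈ 0.973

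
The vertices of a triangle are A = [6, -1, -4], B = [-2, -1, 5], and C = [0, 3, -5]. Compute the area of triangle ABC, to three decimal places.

39.256

AB = (-8, 0, 9),  AC = (-6, 4, -1)
i: 0·(-1) - 9·4 = 0 - 36 = -36
j: 9·(-6) - (-8)·(-1) = -54 - 8 = -62
k: (-8)·4 - 0·(-6) = -32 - 0 = -32
AB × AC = (-36, -62, -32)
|AB × AC| = √6164 ≈ 78.5111
area = ½ · 78.5111 ≈ 39.256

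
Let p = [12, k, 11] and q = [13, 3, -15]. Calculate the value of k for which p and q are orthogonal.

p · q = 12·13 + k·3 + 11·(-15) = -9 + 3k
Set equal to 0: 3k = 9, so k = 3.

3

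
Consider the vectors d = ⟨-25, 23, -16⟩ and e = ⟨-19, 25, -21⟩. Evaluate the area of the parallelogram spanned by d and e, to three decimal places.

301.785

i: 23·(-21) - (-16)·25 = -483 - (-400) = -83
j: (-16)·(-19) - (-25)·(-21) = 304 - 525 = -221
k: (-25)·25 - 23·(-19) = -625 - (-437) = -188
d × e = (-83, -221, -188)
|d × e| = √((-83)² + (-221)² + (-188)²) = √91074 ≈ 301.7847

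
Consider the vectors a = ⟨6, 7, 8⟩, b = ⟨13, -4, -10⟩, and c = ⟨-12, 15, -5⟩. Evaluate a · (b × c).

b × c:
i: (-4)·(-5) - (-10)·15 = 20 - (-150) = 170
j: (-10)·(-12) - 13·(-5) = 120 - (-65) = 185
k: 13·15 - (-4)·(-12) = 195 - 48 = 147
b × c = (170, 185, 147)
a · (b × c) = 6·170 + 7·185 + 8·147 = 1020 + 1295 + 1176 = 3491

3491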